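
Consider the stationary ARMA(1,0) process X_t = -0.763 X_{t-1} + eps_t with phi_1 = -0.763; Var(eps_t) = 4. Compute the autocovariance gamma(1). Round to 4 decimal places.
\gamma(1) = -7.3044

Multiply the model equation by X_{t-k} and take expectations. With theta_0 = psi_0 = 1 and psi_j the MA(infinity) weights, this gives
  gamma(k) - sum_i phi_i gamma(k-i) = c_k,
  c_k = sigma^2 * sum_{j=k..q} theta_j psi_{j-k}   (c_k = 0 for k > q),
using gamma(-m) = gamma(m).
Pure AR (q = 0): c_0 = sigma^2 = 4, c_k = 0 for k >= 1.
Equations for k = 0 and k = 1 (AR order 1):
  gamma(0) = phi_1 gamma(1) + c_0
  gamma(1) = phi_1 gamma(0) + c_1
Substituting the second into the first: gamma(0) (1 - phi_1^2) = c_0 + phi_1 c_1, so
  gamma(0) = c_0 / (1 - phi_1^2) = 4 / (1 - (-0.763)^2) = 4 / 0.417831 = 9.573249.
  gamma(1) = phi_1 gamma(0) = (-0.763)(9.573249) = -7.304389.
Therefore gamma(1) = -7.3044 (to 4 decimal places).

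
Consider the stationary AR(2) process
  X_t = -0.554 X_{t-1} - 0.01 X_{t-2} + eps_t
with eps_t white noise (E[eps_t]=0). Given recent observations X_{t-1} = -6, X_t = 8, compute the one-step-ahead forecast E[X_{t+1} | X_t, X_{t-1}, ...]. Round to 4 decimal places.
E[X_{t+1} \mid \mathcal F_t] = -4.3720

For an AR(p) model X_t = c + sum_i phi_i X_{t-i} + eps_t, the
one-step-ahead conditional mean is
  E[X_{t+1} | X_t, ...] = c + sum_i phi_i X_{t+1-i}.
Substitute known values:
  E[X_{t+1} | ...] = (-0.554) * (8) + (-0.01) * (-6)
                   = -4.3720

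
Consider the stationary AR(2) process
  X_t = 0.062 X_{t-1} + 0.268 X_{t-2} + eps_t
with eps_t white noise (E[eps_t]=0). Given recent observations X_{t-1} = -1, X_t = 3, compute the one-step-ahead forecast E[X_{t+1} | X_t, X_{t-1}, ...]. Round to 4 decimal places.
E[X_{t+1} \mid \mathcal F_t] = -0.0820

For an AR(p) model X_t = c + sum_i phi_i X_{t-i} + eps_t, the
one-step-ahead conditional mean is
  E[X_{t+1} | X_t, ...] = c + sum_i phi_i X_{t+1-i}.
Substitute known values:
  E[X_{t+1} | ...] = (0.062) * (3) + (0.268) * (-1)
                   = -0.0820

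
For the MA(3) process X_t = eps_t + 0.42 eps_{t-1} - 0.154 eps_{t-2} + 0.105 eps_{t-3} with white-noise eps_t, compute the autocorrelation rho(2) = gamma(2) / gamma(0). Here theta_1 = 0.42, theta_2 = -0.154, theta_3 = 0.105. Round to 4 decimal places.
\rho(2) = -0.0907

For an MA(q) process with theta_0 = 1, the autocovariance is
  gamma(k) = sigma^2 * sum_{i=0..q-k} theta_i * theta_{i+k},
and rho(k) = gamma(k) / gamma(0). Sigma^2 cancels.
  numerator   = (1)*(-0.154) + (0.42)*(0.105) = -0.1099.
  denominator = (1)^2 + (0.42)^2 + (-0.154)^2 + (0.105)^2 = 1.211141.
  rho(2) = -0.1099 / 1.211141 = -0.0907.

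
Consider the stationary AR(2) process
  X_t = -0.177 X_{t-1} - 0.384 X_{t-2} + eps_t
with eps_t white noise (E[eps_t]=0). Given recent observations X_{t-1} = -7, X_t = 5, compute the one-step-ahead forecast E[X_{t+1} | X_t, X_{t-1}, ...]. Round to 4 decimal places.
E[X_{t+1} \mid \mathcal F_t] = 1.8030

For an AR(p) model X_t = c + sum_i phi_i X_{t-i} + eps_t, the
one-step-ahead conditional mean is
  E[X_{t+1} | X_t, ...] = c + sum_i phi_i X_{t+1-i}.
Substitute known values:
  E[X_{t+1} | ...] = (-0.177) * (5) + (-0.384) * (-7)
                   = 1.8030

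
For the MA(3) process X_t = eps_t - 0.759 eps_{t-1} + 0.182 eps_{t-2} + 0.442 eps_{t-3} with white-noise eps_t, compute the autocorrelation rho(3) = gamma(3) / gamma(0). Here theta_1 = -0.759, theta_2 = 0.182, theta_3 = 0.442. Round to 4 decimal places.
\rho(3) = 0.2449

For an MA(q) process with theta_0 = 1, the autocovariance is
  gamma(k) = sigma^2 * sum_{i=0..q-k} theta_i * theta_{i+k},
and rho(k) = gamma(k) / gamma(0). Sigma^2 cancels.
  numerator   = (1)*(0.442) = 0.442.
  denominator = (1)^2 + (-0.759)^2 + (0.182)^2 + (0.442)^2 = 1.804569.
  rho(3) = 0.442 / 1.804569 = 0.2449.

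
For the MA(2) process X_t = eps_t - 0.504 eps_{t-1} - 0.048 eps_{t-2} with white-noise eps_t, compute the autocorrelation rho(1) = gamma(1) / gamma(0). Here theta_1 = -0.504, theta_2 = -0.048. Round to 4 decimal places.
\rho(1) = -0.3819

For an MA(q) process with theta_0 = 1, the autocovariance is
  gamma(k) = sigma^2 * sum_{i=0..q-k} theta_i * theta_{i+k},
and rho(k) = gamma(k) / gamma(0). Sigma^2 cancels.
  numerator   = (1)*(-0.504) + (-0.504)*(-0.048) = -0.479808.
  denominator = (1)^2 + (-0.504)^2 + (-0.048)^2 = 1.25632.
  rho(1) = -0.479808 / 1.25632 = -0.3819.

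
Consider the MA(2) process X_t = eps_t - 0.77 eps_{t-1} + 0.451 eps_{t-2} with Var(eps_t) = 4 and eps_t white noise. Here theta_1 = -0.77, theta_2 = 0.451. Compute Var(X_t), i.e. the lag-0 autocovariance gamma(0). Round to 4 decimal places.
\gamma(0) = 7.1852

For an MA(q) process X_t = eps_t + sum_i theta_i eps_{t-i} with
Var(eps_t) = sigma^2, the variance is
  gamma(0) = sigma^2 * (1 + sum_i theta_i^2).
  sum_i theta_i^2 = (-0.77)^2 + (0.451)^2 = 0.5929 + 0.203401 = 0.796301.
  gamma(0) = 4 * (1 + 0.796301) = 4 * 1.796301 = 7.185204, which rounds to 7.1852.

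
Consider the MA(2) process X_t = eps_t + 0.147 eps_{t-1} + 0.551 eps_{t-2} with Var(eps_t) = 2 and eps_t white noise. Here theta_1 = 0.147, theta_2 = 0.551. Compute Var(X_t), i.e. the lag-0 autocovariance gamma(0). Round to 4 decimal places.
\gamma(0) = 2.6504

For an MA(q) process X_t = eps_t + sum_i theta_i eps_{t-i} with
Var(eps_t) = sigma^2, the variance is
  gamma(0) = sigma^2 * (1 + sum_i theta_i^2).
  sum_i theta_i^2 = (0.147)^2 + (0.551)^2 = 0.021609 + 0.303601 = 0.32521.
  gamma(0) = 2 * (1 + 0.32521) = 2 * 1.32521 = 2.65042, which rounds to 2.6504.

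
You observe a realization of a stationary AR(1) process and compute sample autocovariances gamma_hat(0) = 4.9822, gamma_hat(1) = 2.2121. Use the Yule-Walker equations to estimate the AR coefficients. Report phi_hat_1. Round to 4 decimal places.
\hat\phi_{1} = 0.4440

The Yule-Walker equations for an AR(p) process read, in matrix form,
  Gamma_p phi = r_p,   with   (Gamma_p)_{ij} = gamma(|i - j|),
                       (r_p)_i = gamma(i),   i,j = 1..p.
Substitute the sample gammas (Toeplitz matrix and right-hand side of size 1):
  Gamma_p = [[4.9822]]
  r_p     = [2.2121]
With p = 1 this is the single equation gamma(0) phi_1 = gamma(1):
  phi_hat_1 = gamma(1) / gamma(0) = 2.2121 / 4.9822 = 0.4440.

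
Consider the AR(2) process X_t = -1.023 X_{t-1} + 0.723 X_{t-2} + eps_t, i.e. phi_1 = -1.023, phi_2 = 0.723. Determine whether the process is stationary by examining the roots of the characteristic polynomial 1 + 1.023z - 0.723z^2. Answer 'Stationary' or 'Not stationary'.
\text{Not stationary}

The AR(p) characteristic polynomial is P(z) = 1 + 1.023z - 0.723z^2.
Stationarity requires all roots to lie outside the unit circle, i.e. |z| > 1 for every root.
Set 1 + (1.023) z + (-0.723) z^2 = 0, i.e. a z^2 + b z + c = 0 with a = -0.723, b = 1.023, c = 1.
Discriminant D = b^2 - 4ac = (1.023)^2 - 4*(-0.723)*1 = 1.046529 - (-2.892) = 3.938529.
D >= 0, so the roots are real: z = (-b +/- sqrt(D)) / (2a) = (-1.023 +/- 1.984573) / (-1.446).
  z_1 = (-1.023 + 1.984573) / (-1.446) = -0.665,   |z_1| = 0.665.
  z_2 = (-1.023 - 1.984573) / (-1.446) = 2.0799,   |z_2| = 2.0799.
Moduli of all roots: 0.6650, 2.0799.
All moduli strictly greater than 1? No.
Verdict: Not stationary.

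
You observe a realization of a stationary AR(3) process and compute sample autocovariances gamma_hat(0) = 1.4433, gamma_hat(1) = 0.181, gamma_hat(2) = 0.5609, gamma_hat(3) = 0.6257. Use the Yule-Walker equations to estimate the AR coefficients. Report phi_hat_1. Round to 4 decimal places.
\hat\phi_{1} = -0.0820

The Yule-Walker equations for an AR(p) process read, in matrix form,
  Gamma_p phi = r_p,   with   (Gamma_p)_{ij} = gamma(|i - j|),
                       (r_p)_i = gamma(i),   i,j = 1..p.
Substitute the sample gammas (Toeplitz matrix and right-hand side of size 3):
  Gamma_p = [[1.4433, 0.181, 0.5609], [0.181, 1.4433, 0.181], [0.5609, 0.181, 1.4433]]
  r_p     = [0.181, 0.5609, 0.6257]
Written out (R1..R3):
  (R1) 1.4433 phi_1 + 0.181 phi_2 + 0.5609 phi_3 = 0.181
  (R2) 0.181 phi_1 + 1.4433 phi_2 + 0.181 phi_3 = 0.5609
  (R3) 0.5609 phi_1 + 0.181 phi_2 + 1.4433 phi_3 = 0.6257
Gaussian elimination:
  R2 <- R2 - (0.181/1.4433) R1 = R2 - (0.125407) R1:  1.420601 phi_2 + 0.110659 phi_3 = 0.538201
  R3 <- R3 - (0.5609/1.4433) R1 = R3 - (0.388623) R1:  0.110659 phi_2 + 1.225321 phi_3 = 0.555359
  R3 <- R3 - (0.110659/1.420601) R2 = R3 - (0.077896) R2:  1.216701 phi_3 = 0.513435
Back-substitution:
  phi_hat_3 = 0.513435 / 1.216701 = 0.42199
  phi_hat_2 = (0.538201 - (0.110659)(0.42199)) / 1.420601 = 0.345983
  phi_hat_1 = (0.181 - (0.181)(0.345983) - (0.5609)(0.42199)) / 1.4433 = -0.081977
So phi_hat = [-0.0820, 0.3460, 0.4220].
Therefore phi_hat_1 = -0.0820.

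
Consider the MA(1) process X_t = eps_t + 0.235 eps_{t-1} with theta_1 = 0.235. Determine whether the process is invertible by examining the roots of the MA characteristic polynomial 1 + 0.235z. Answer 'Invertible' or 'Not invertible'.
\text{Invertible}

The MA(q) characteristic polynomial is P(z) = 1 + 0.235z.
Invertibility requires all roots to lie outside the unit circle, i.e. |z| > 1 for every root.
This is linear in z: 1 + (0.235) z = 0  =>  z = -1/(0.235) = -4.255319,  |z| = 4.255319.
Moduli of all roots: 4.2553.
All moduli strictly greater than 1? Yes.
Verdict: Invertible.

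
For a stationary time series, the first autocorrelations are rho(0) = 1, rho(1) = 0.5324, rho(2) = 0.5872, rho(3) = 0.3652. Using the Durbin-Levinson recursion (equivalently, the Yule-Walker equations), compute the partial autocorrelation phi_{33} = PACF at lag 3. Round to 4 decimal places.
\phi_{33} = -0.0691

The PACF at lag k is phi_{kk}, the last component of the solution
to the Yule-Walker system G_k phi = r_k where
  (G_k)_{ij} = rho(|i - j|), (r_k)_i = rho(i), i,j = 1..k.
Equivalently, Durbin-Levinson gives phi_{kk} iteratively:
  phi_{11} = rho(1)
  phi_{kk} = [rho(k) - sum_{j=1..k-1} phi_{k-1,j} rho(k-j)]
            / [1 - sum_{j=1..k-1} phi_{k-1,j} rho(j)],
  phi_{k,j} = phi_{k-1,j} - phi_{kk} phi_{k-1,k-j},  j = 1..k-1.
Step k = 1:
  phi_11 = rho(1) = 0.5324.
Step k = 2:
  phi_22 = [rho(2) - phi_11 rho(1)] / [1 - phi_11 rho(1)] = [0.5872 - (0.5324)(0.5324)] / [1 - (0.5324)(0.5324)]
         = 0.30375024 / 0.71655024 = 0.423906.
  Update: phi_21 = phi_11 - phi_22 phi_11 = 0.5324 - (0.423906)(0.5324) = 0.306712.
Step k = 3:
  phi_33 = [rho(3) - phi_21 rho(2) - phi_22 rho(1)] / [1 - phi_21 rho(1) - phi_22 rho(2)]
    numerator   = 0.3652 - (0.306712)(0.5872) - (0.423906)(0.5324) = -0.04058919
    denominator = 1 - (0.306712)(0.5324) - (0.423906)(0.5872) = 0.58778857
  phi_33 = -0.04058919 / 0.58778857 = -0.0691.
Therefore phi_{33} = -0.0691.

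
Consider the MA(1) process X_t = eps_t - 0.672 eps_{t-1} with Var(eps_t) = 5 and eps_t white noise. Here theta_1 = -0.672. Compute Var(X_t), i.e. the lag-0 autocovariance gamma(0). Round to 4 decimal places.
\gamma(0) = 7.2579

For an MA(q) process X_t = eps_t + sum_i theta_i eps_{t-i} with
Var(eps_t) = sigma^2, the variance is
  gamma(0) = sigma^2 * (1 + sum_i theta_i^2).
  sum_i theta_i^2 = (-0.672)^2 = 0.451584.
  gamma(0) = 5 * (1 + 0.451584) = 5 * 1.451584 = 7.25792, which rounds to 7.2579.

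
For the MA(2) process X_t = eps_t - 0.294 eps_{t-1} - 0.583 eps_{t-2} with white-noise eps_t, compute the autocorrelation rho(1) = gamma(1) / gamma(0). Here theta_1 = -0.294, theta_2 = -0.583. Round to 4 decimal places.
\rho(1) = -0.0860

For an MA(q) process with theta_0 = 1, the autocovariance is
  gamma(k) = sigma^2 * sum_{i=0..q-k} theta_i * theta_{i+k},
and rho(k) = gamma(k) / gamma(0). Sigma^2 cancels.
  numerator   = (1)*(-0.294) + (-0.294)*(-0.583) = -0.122598.
  denominator = (1)^2 + (-0.294)^2 + (-0.583)^2 = 1.426325.
  rho(1) = -0.122598 / 1.426325 = -0.0860.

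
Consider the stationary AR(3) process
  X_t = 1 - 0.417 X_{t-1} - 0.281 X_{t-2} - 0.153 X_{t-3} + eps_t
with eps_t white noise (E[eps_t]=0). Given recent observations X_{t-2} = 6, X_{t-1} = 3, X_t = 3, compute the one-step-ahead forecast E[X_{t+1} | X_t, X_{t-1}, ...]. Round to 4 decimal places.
E[X_{t+1} \mid \mathcal F_t] = -2.0120

For an AR(p) model X_t = c + sum_i phi_i X_{t-i} + eps_t, the
one-step-ahead conditional mean is
  E[X_{t+1} | X_t, ...] = c + sum_i phi_i X_{t+1-i}.
Substitute known values:
  E[X_{t+1} | ...] = 1 + (-0.417) * (3) + (-0.281) * (3) + (-0.153) * (6)
                   = -2.0120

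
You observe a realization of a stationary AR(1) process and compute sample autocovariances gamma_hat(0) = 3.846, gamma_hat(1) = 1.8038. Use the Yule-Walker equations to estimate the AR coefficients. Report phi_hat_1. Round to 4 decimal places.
\hat\phi_{1} = 0.4690

The Yule-Walker equations for an AR(p) process read, in matrix form,
  Gamma_p phi = r_p,   with   (Gamma_p)_{ij} = gamma(|i - j|),
                       (r_p)_i = gamma(i),   i,j = 1..p.
Substitute the sample gammas (Toeplitz matrix and right-hand side of size 1):
  Gamma_p = [[3.846]]
  r_p     = [1.8038]
With p = 1 this is the single equation gamma(0) phi_1 = gamma(1):
  phi_hat_1 = gamma(1) / gamma(0) = 1.8038 / 3.846 = 0.4690.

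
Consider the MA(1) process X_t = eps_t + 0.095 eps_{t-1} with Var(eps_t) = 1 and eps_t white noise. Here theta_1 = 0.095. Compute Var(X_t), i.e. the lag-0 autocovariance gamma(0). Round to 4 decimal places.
\gamma(0) = 1.0090

For an MA(q) process X_t = eps_t + sum_i theta_i eps_{t-i} with
Var(eps_t) = sigma^2, the variance is
  gamma(0) = sigma^2 * (1 + sum_i theta_i^2).
  sum_i theta_i^2 = (0.095)^2 = 0.009025.
  gamma(0) = 1 * (1 + 0.009025) = 1 * 1.009025 = 1.009025, which rounds to 1.0090.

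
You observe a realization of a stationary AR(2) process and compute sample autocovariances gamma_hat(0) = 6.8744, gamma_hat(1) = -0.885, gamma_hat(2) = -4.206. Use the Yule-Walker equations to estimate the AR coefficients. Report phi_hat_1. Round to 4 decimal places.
\hat\phi_{1} = -0.2110

The Yule-Walker equations for an AR(p) process read, in matrix form,
  Gamma_p phi = r_p,   with   (Gamma_p)_{ij} = gamma(|i - j|),
                       (r_p)_i = gamma(i),   i,j = 1..p.
Substitute the sample gammas (Toeplitz matrix and right-hand side of size 2):
  Gamma_p = [[6.8744, -0.885], [-0.885, 6.8744]]
  r_p     = [-0.885, -4.206]
Written out:
  6.8744 phi_1 - 0.885 phi_2 = -0.885
  -0.885 phi_1 + 6.8744 phi_2 = -4.206
Solve by Cramer's rule:
  det = gamma(0)^2 - gamma(1)^2 = (6.8744)^2 - (-0.885)^2 = 47.25737536 - 0.783225 = 46.47415036
  phi_hat_1 = [gamma(1) gamma(0) - gamma(1) gamma(2)] / det = [(-0.885)(6.8744) - (-0.885)(-4.206)] / 46.47415036 = -9.806154 / 46.47415036 = -0.211
  phi_hat_2 = [gamma(0) gamma(2) - gamma(1)^2] / det = [(6.8744)(-4.206) - (-0.885)^2] / 46.47415036 = -29.6969514 / 46.47415036 = -0.639
So phi_hat = [-0.2110, -0.6390].
Therefore phi_hat_1 = -0.2110.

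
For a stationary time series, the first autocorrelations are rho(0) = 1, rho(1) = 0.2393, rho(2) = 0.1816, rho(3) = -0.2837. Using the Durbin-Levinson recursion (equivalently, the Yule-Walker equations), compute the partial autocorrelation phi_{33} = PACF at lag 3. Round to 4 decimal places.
\phi_{33} = -0.3811

The PACF at lag k is phi_{kk}, the last component of the solution
to the Yule-Walker system G_k phi = r_k where
  (G_k)_{ij} = rho(|i - j|), (r_k)_i = rho(i), i,j = 1..k.
Equivalently, Durbin-Levinson gives phi_{kk} iteratively:
  phi_{11} = rho(1)
  phi_{kk} = [rho(k) - sum_{j=1..k-1} phi_{k-1,j} rho(k-j)]
            / [1 - sum_{j=1..k-1} phi_{k-1,j} rho(j)],
  phi_{k,j} = phi_{k-1,j} - phi_{kk} phi_{k-1,k-j},  j = 1..k-1.
Step k = 1:
  phi_11 = rho(1) = 0.2393.
Step k = 2:
  phi_22 = [rho(2) - phi_11 rho(1)] / [1 - phi_11 rho(1)] = [0.1816 - (0.2393)(0.2393)] / [1 - (0.2393)(0.2393)]
         = 0.12433551 / 0.94273551 = 0.131888.
  Update: phi_21 = phi_11 - phi_22 phi_11 = 0.2393 - (0.131888)(0.2393) = 0.207739.
Step k = 3:
  phi_33 = [rho(3) - phi_21 rho(2) - phi_22 rho(1)] / [1 - phi_21 rho(1) - phi_22 rho(2)]
    numerator   = -0.2837 - (0.207739)(0.1816) - (0.131888)(0.2393) = -0.35298624
    denominator = 1 - (0.207739)(0.2393) - (0.131888)(0.1816) = 0.92633715
  phi_33 = -0.35298624 / 0.92633715 = -0.3811.
Therefore phi_{33} = -0.3811.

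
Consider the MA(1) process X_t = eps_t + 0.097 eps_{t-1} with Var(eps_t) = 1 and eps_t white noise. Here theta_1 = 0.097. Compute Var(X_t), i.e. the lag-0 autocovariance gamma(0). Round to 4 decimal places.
\gamma(0) = 1.0094

For an MA(q) process X_t = eps_t + sum_i theta_i eps_{t-i} with
Var(eps_t) = sigma^2, the variance is
  gamma(0) = sigma^2 * (1 + sum_i theta_i^2).
  sum_i theta_i^2 = (0.097)^2 = 0.009409.
  gamma(0) = 1 * (1 + 0.009409) = 1 * 1.009409 = 1.009409, which rounds to 1.0094.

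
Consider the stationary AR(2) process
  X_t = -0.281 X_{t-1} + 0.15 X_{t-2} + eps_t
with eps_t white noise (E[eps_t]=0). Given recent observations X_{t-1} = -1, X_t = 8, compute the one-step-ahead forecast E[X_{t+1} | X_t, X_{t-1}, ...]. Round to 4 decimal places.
E[X_{t+1} \mid \mathcal F_t] = -2.3980

For an AR(p) model X_t = c + sum_i phi_i X_{t-i} + eps_t, the
one-step-ahead conditional mean is
  E[X_{t+1} | X_t, ...] = c + sum_i phi_i X_{t+1-i}.
Substitute known values:
  E[X_{t+1} | ...] = (-0.281) * (8) + (0.15) * (-1)
                   = -2.3980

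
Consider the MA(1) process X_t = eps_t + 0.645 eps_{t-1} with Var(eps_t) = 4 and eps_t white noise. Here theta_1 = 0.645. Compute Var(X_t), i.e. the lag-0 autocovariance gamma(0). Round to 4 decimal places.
\gamma(0) = 5.6641

For an MA(q) process X_t = eps_t + sum_i theta_i eps_{t-i} with
Var(eps_t) = sigma^2, the variance is
  gamma(0) = sigma^2 * (1 + sum_i theta_i^2).
  sum_i theta_i^2 = (0.645)^2 = 0.416025.
  gamma(0) = 4 * (1 + 0.416025) = 4 * 1.416025 = 5.6641.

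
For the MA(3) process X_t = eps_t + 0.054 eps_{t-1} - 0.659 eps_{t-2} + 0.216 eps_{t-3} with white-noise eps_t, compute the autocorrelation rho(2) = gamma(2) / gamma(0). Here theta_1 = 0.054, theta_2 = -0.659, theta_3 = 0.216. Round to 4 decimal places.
\rho(2) = -0.4363

For an MA(q) process with theta_0 = 1, the autocovariance is
  gamma(k) = sigma^2 * sum_{i=0..q-k} theta_i * theta_{i+k},
and rho(k) = gamma(k) / gamma(0). Sigma^2 cancels.
  numerator   = (1)*(-0.659) + (0.054)*(0.216) = -0.647336.
  denominator = (1)^2 + (0.054)^2 + (-0.659)^2 + (0.216)^2 = 1.483853.
  rho(2) = -0.647336 / 1.483853 = -0.4363.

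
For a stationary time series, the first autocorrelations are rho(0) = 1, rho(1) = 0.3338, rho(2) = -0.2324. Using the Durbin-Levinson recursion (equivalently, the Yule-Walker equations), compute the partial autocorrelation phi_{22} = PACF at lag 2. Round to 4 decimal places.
\phi_{22} = -0.3869

The PACF at lag k is phi_{kk}, the last component of the solution
to the Yule-Walker system G_k phi = r_k where
  (G_k)_{ij} = rho(|i - j|), (r_k)_i = rho(i), i,j = 1..k.
Equivalently, Durbin-Levinson gives phi_{kk} iteratively:
  phi_{11} = rho(1)
  phi_{kk} = [rho(k) - sum_{j=1..k-1} phi_{k-1,j} rho(k-j)]
            / [1 - sum_{j=1..k-1} phi_{k-1,j} rho(j)],
  phi_{k,j} = phi_{k-1,j} - phi_{kk} phi_{k-1,k-j},  j = 1..k-1.
Step k = 1:
  phi_11 = rho(1) = 0.3338.
Step k = 2:
  phi_22 = [rho(2) - phi_11 rho(1)] / [1 - phi_11 rho(1)] = [-0.2324 - (0.3338)(0.3338)] / [1 - (0.3338)(0.3338)]
         = -0.34382244 / 0.88857756 = -0.3869.
Therefore phi_{22} = -0.3869.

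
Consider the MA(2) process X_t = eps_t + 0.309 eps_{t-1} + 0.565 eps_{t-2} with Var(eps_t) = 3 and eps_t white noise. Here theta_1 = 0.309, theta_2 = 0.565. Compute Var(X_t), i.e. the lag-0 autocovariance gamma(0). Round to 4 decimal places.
\gamma(0) = 4.2441

For an MA(q) process X_t = eps_t + sum_i theta_i eps_{t-i} with
Var(eps_t) = sigma^2, the variance is
  gamma(0) = sigma^2 * (1 + sum_i theta_i^2).
  sum_i theta_i^2 = (0.309)^2 + (0.565)^2 = 0.095481 + 0.319225 = 0.414706.
  gamma(0) = 3 * (1 + 0.414706) = 3 * 1.414706 = 4.244118, which rounds to 4.2441.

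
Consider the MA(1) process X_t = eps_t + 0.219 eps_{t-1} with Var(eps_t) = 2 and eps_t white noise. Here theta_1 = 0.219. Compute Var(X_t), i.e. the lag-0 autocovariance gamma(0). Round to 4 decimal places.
\gamma(0) = 2.0959

For an MA(q) process X_t = eps_t + sum_i theta_i eps_{t-i} with
Var(eps_t) = sigma^2, the variance is
  gamma(0) = sigma^2 * (1 + sum_i theta_i^2).
  sum_i theta_i^2 = (0.219)^2 = 0.047961.
  gamma(0) = 2 * (1 + 0.047961) = 2 * 1.047961 = 2.095922, which rounds to 2.0959.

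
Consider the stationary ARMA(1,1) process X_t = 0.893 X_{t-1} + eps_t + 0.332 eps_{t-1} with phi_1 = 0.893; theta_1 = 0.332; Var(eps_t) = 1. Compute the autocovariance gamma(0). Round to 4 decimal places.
\gamma(0) = 8.4086

Multiply the model equation by X_{t-k} and take expectations. With theta_0 = psi_0 = 1 and psi_j the MA(infinity) weights, this gives
  gamma(k) - sum_i phi_i gamma(k-i) = c_k,
  c_k = sigma^2 * sum_{j=k..q} theta_j psi_{j-k}   (c_k = 0 for k > q),
using gamma(-m) = gamma(m).
psi-weights needed (psi_j = theta_j + sum_i phi_i psi_{j-i}):
  psi_1 = theta_1 + phi_1 = 0.332 + (0.893) = 1.225
Right-hand sides:
  c_0 = sigma^2 (1 + theta_1 psi_1) = 1 * (1 + (0.332)(1.225)) = 1 * 1.4067 = 1.4067
  c_1 = sigma^2 theta_1 = 1 * (0.332) = 0.332
  c_2 = 0
Equations for k = 0 and k = 1 (AR order 1):
  gamma(0) = phi_1 gamma(1) + c_0
  gamma(1) = phi_1 gamma(0) + c_1
Substituting the second into the first: gamma(0) (1 - phi_1^2) = c_0 + phi_1 c_1, so
  gamma(0) = (c_0 + phi_1 c_1) / (1 - phi_1^2) = (1.4067 + (0.893)(0.332)) / (1 - (0.893)^2) = 1.703176 / 0.202551 = 8.408628.
Therefore gamma(0) = 8.4086 (to 4 decimal places).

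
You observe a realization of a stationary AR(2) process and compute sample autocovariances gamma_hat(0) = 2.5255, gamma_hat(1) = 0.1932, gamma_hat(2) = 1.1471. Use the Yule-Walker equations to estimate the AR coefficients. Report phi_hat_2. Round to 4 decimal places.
\hat\phi_{2} = 0.4510

The Yule-Walker equations for an AR(p) process read, in matrix form,
  Gamma_p phi = r_p,   with   (Gamma_p)_{ij} = gamma(|i - j|),
                       (r_p)_i = gamma(i),   i,j = 1..p.
Substitute the sample gammas (Toeplitz matrix and right-hand side of size 2):
  Gamma_p = [[2.5255, 0.1932], [0.1932, 2.5255]]
  r_p     = [0.1932, 1.1471]
Written out:
  2.5255 phi_1 + 0.1932 phi_2 = 0.1932
  0.1932 phi_1 + 2.5255 phi_2 = 1.1471
Solve by Cramer's rule:
  det = gamma(0)^2 - gamma(1)^2 = (2.5255)^2 - (0.1932)^2 = 6.37815025 - 0.03732624 = 6.34082401
  phi_hat_1 = [gamma(1) gamma(0) - gamma(1) gamma(2)] / det = [(0.1932)(2.5255) - (0.1932)(1.1471)] / 6.34082401 = 0.26630688 / 6.34082401 = 0.042
  phi_hat_2 = [gamma(0) gamma(2) - gamma(1)^2] / det = [(2.5255)(1.1471) - (0.1932)^2] / 6.34082401 = 2.85967481 / 6.34082401 = 0.451
So phi_hat = [0.0420, 0.4510].
Therefore phi_hat_2 = 0.4510.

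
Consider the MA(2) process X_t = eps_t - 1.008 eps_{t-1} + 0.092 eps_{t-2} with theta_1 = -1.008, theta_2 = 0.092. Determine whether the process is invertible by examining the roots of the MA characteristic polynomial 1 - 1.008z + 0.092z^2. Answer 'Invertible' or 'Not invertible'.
\text{Invertible}

The MA(q) characteristic polynomial is P(z) = 1 - 1.008z + 0.092z^2.
Invertibility requires all roots to lie outside the unit circle, i.e. |z| > 1 for every root.
Set 1 + (-1.008) z + (0.092) z^2 = 0, i.e. a z^2 + b z + c = 0 with a = 0.092, b = -1.008, c = 1.
Discriminant D = b^2 - 4ac = (-1.008)^2 - 4*(0.092)*1 = 1.016064 - (0.368) = 0.648064.
D >= 0, so the roots are real: z = (-b +/- sqrt(D)) / (2a) = (1.008 +/- 0.805024) / (0.184).
  z_1 = (1.008 + 0.805024) / (0.184) = 9.8534,   |z_1| = 9.8534.
  z_2 = (1.008 - 0.805024) / (0.184) = 1.1031,   |z_2| = 1.1031.
Moduli of all roots: 9.8534, 1.1031.
All moduli strictly greater than 1? Yes.
Verdict: Invertible.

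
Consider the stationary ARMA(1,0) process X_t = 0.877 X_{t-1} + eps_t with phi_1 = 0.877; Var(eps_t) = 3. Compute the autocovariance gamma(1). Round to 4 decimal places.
\gamma(1) = 11.3960

Multiply the model equation by X_{t-k} and take expectations. With theta_0 = psi_0 = 1 and psi_j the MA(infinity) weights, this gives
  gamma(k) - sum_i phi_i gamma(k-i) = c_k,
  c_k = sigma^2 * sum_{j=k..q} theta_j psi_{j-k}   (c_k = 0 for k > q),
using gamma(-m) = gamma(m).
Pure AR (q = 0): c_0 = sigma^2 = 3, c_k = 0 for k >= 1.
Equations for k = 0 and k = 1 (AR order 1):
  gamma(0) = phi_1 gamma(1) + c_0
  gamma(1) = phi_1 gamma(0) + c_1
Substituting the second into the first: gamma(0) (1 - phi_1^2) = c_0 + phi_1 c_1, so
  gamma(0) = c_0 / (1 - phi_1^2) = 3 / (1 - (0.877)^2) = 3 / 0.230871 = 12.99427.
  gamma(1) = phi_1 gamma(0) = (0.877)(12.99427) = 11.395974.
Therefore gamma(1) = 11.3960 (to 4 decimal places).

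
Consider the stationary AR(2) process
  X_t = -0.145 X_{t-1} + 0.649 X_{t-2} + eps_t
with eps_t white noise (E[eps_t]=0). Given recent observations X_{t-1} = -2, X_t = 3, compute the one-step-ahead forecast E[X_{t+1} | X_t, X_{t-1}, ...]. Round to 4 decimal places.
E[X_{t+1} \mid \mathcal F_t] = -1.7330

For an AR(p) model X_t = c + sum_i phi_i X_{t-i} + eps_t, the
one-step-ahead conditional mean is
  E[X_{t+1} | X_t, ...] = c + sum_i phi_i X_{t+1-i}.
Substitute known values:
  E[X_{t+1} | ...] = (-0.145) * (3) + (0.649) * (-2)
                   = -1.7330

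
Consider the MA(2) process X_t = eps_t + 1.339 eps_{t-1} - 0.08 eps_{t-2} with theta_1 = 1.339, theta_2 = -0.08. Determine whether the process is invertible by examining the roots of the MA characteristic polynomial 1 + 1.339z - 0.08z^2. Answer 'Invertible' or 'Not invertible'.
\text{Not invertible}

The MA(q) characteristic polynomial is P(z) = 1 + 1.339z - 0.08z^2.
Invertibility requires all roots to lie outside the unit circle, i.e. |z| > 1 for every root.
Set 1 + (1.339) z + (-0.08) z^2 = 0, i.e. a z^2 + b z + c = 0 with a = -0.08, b = 1.339, c = 1.
Discriminant D = b^2 - 4ac = (1.339)^2 - 4*(-0.08)*1 = 1.792921 - (-0.32) = 2.112921.
D >= 0, so the roots are real: z = (-b +/- sqrt(D)) / (2a) = (-1.339 +/- 1.453589) / (-0.16).
  z_1 = (-1.339 + 1.453589) / (-0.16) = -0.7162,   |z_1| = 0.7162.
  z_2 = (-1.339 - 1.453589) / (-0.16) = 17.4537,   |z_2| = 17.4537.
Moduli of all roots: 0.7162, 17.4537.
All moduli strictly greater than 1? No.
Verdict: Not invertible.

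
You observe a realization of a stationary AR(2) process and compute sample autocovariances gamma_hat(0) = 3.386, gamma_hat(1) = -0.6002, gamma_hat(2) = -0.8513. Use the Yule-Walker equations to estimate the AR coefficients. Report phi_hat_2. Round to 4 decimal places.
\hat\phi_{2} = -0.2920

The Yule-Walker equations for an AR(p) process read, in matrix form,
  Gamma_p phi = r_p,   with   (Gamma_p)_{ij} = gamma(|i - j|),
                       (r_p)_i = gamma(i),   i,j = 1..p.
Substitute the sample gammas (Toeplitz matrix and right-hand side of size 2):
  Gamma_p = [[3.386, -0.6002], [-0.6002, 3.386]]
  r_p     = [-0.6002, -0.8513]
Written out:
  3.386 phi_1 - 0.6002 phi_2 = -0.6002
  -0.6002 phi_1 + 3.386 phi_2 = -0.8513
Solve by Cramer's rule:
  det = gamma(0)^2 - gamma(1)^2 = (3.386)^2 - (-0.6002)^2 = 11.464996 - 0.36024004 = 11.10475596
  phi_hat_1 = [gamma(1) gamma(0) - gamma(1) gamma(2)] / det = [(-0.6002)(3.386) - (-0.6002)(-0.8513)] / 11.10475596 = -2.54322746 / 11.10475596 = -0.229
  phi_hat_2 = [gamma(0) gamma(2) - gamma(1)^2] / det = [(3.386)(-0.8513) - (-0.6002)^2] / 11.10475596 = -3.24274184 / 11.10475596 = -0.292
So phi_hat = [-0.2290, -0.2920].
Therefore phi_hat_2 = -0.2920.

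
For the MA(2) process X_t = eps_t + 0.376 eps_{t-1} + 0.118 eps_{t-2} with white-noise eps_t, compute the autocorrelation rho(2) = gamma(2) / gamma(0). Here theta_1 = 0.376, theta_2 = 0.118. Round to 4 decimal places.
\rho(2) = 0.1021

For an MA(q) process with theta_0 = 1, the autocovariance is
  gamma(k) = sigma^2 * sum_{i=0..q-k} theta_i * theta_{i+k},
and rho(k) = gamma(k) / gamma(0). Sigma^2 cancels.
  numerator   = (1)*(0.118) = 0.118.
  denominator = (1)^2 + (0.376)^2 + (0.118)^2 = 1.1553.
  rho(2) = 0.118 / 1.1553 = 0.1021.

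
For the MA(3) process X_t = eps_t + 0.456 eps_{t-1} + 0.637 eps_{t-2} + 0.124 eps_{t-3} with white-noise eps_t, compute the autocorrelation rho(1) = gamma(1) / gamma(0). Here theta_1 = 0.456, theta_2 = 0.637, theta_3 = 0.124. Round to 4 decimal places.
\rho(1) = 0.5067

For an MA(q) process with theta_0 = 1, the autocovariance is
  gamma(k) = sigma^2 * sum_{i=0..q-k} theta_i * theta_{i+k},
and rho(k) = gamma(k) / gamma(0). Sigma^2 cancels.
  numerator   = (1)*(0.456) + (0.456)*(0.637) + (0.637)*(0.124) = 0.82546.
  denominator = (1)^2 + (0.456)^2 + (0.637)^2 + (0.124)^2 = 1.629081.
  rho(1) = 0.82546 / 1.629081 = 0.5067.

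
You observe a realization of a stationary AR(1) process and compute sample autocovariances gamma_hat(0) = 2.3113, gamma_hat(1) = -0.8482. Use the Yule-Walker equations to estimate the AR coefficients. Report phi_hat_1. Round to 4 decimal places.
\hat\phi_{1} = -0.3670

The Yule-Walker equations for an AR(p) process read, in matrix form,
  Gamma_p phi = r_p,   with   (Gamma_p)_{ij} = gamma(|i - j|),
                       (r_p)_i = gamma(i),   i,j = 1..p.
Substitute the sample gammas (Toeplitz matrix and right-hand side of size 1):
  Gamma_p = [[2.3113]]
  r_p     = [-0.8482]
With p = 1 this is the single equation gamma(0) phi_1 = gamma(1):
  phi_hat_1 = gamma(1) / gamma(0) = -0.8482 / 2.3113 = -0.3670.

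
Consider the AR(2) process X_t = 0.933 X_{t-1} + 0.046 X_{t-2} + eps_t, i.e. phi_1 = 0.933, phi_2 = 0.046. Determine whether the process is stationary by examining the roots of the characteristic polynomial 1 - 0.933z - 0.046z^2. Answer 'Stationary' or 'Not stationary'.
\text{Stationary}

The AR(p) characteristic polynomial is P(z) = 1 - 0.933z - 0.046z^2.
Stationarity requires all roots to lie outside the unit circle, i.e. |z| > 1 for every root.
Set 1 + (-0.933) z + (-0.046) z^2 = 0, i.e. a z^2 + b z + c = 0 with a = -0.046, b = -0.933, c = 1.
Discriminant D = b^2 - 4ac = (-0.933)^2 - 4*(-0.046)*1 = 0.870489 - (-0.184) = 1.054489.
D >= 0, so the roots are real: z = (-b +/- sqrt(D)) / (2a) = (0.933 +/- 1.026883) / (-0.092).
  z_1 = (0.933 + 1.026883) / (-0.092) = -21.3031,   |z_1| = 21.3031.
  z_2 = (0.933 - 1.026883) / (-0.092) = 1.0205,   |z_2| = 1.0205.
Moduli of all roots: 21.3031, 1.0205.
All moduli strictly greater than 1? Yes.
Verdict: Stationary.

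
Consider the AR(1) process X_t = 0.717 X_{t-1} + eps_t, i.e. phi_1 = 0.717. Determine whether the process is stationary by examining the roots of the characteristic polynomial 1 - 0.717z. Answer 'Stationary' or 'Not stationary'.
\text{Stationary}

The AR(p) characteristic polynomial is P(z) = 1 - 0.717z.
Stationarity requires all roots to lie outside the unit circle, i.e. |z| > 1 for every root.
This is linear in z: 1 + (-0.717) z = 0  =>  z = -1/(-0.717) = 1.3947,  |z| = 1.3947.
Moduli of all roots: 1.3947.
All moduli strictly greater than 1? Yes.
Verdict: Stationary.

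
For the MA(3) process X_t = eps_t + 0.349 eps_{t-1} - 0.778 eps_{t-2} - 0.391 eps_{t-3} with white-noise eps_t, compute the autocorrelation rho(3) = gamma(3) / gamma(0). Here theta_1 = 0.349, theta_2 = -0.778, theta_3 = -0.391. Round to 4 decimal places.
\rho(3) = -0.2080

For an MA(q) process with theta_0 = 1, the autocovariance is
  gamma(k) = sigma^2 * sum_{i=0..q-k} theta_i * theta_{i+k},
and rho(k) = gamma(k) / gamma(0). Sigma^2 cancels.
  numerator   = (1)*(-0.391) = -0.391.
  denominator = (1)^2 + (0.349)^2 + (-0.778)^2 + (-0.391)^2 = 1.879966.
  rho(3) = -0.391 / 1.879966 = -0.2080.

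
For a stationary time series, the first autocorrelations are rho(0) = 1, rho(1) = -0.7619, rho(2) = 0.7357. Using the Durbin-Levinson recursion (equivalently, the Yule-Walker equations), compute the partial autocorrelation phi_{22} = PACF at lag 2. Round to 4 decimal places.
\phi_{22} = 0.3700

The PACF at lag k is phi_{kk}, the last component of the solution
to the Yule-Walker system G_k phi = r_k where
  (G_k)_{ij} = rho(|i - j|), (r_k)_i = rho(i), i,j = 1..k.
Equivalently, Durbin-Levinson gives phi_{kk} iteratively:
  phi_{11} = rho(1)
  phi_{kk} = [rho(k) - sum_{j=1..k-1} phi_{k-1,j} rho(k-j)]
            / [1 - sum_{j=1..k-1} phi_{k-1,j} rho(j)],
  phi_{k,j} = phi_{k-1,j} - phi_{kk} phi_{k-1,k-j},  j = 1..k-1.
Step k = 1:
  phi_11 = rho(1) = -0.7619.
Step k = 2:
  phi_22 = [rho(2) - phi_11 rho(1)] / [1 - phi_11 rho(1)] = [0.7357 - (-0.7619)(-0.7619)] / [1 - (-0.7619)(-0.7619)]
         = 0.15520839 / 0.41950839 = 0.37.
Therefore phi_{22} = 0.3700.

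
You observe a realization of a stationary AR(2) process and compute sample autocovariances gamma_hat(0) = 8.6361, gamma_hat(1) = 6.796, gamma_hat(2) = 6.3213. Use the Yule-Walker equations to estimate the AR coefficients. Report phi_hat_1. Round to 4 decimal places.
\hat\phi_{1} = 0.5540

The Yule-Walker equations for an AR(p) process read, in matrix form,
  Gamma_p phi = r_p,   with   (Gamma_p)_{ij} = gamma(|i - j|),
                       (r_p)_i = gamma(i),   i,j = 1..p.
Substitute the sample gammas (Toeplitz matrix and right-hand side of size 2):
  Gamma_p = [[8.6361, 6.796], [6.796, 8.6361]]
  r_p     = [6.796, 6.3213]
Written out:
  8.6361 phi_1 + 6.796 phi_2 = 6.796
  6.796 phi_1 + 8.6361 phi_2 = 6.3213
Solve by Cramer's rule:
  det = gamma(0)^2 - gamma(1)^2 = (8.6361)^2 - (6.796)^2 = 74.58222321 - 46.185616 = 28.39660721
  phi_hat_1 = [gamma(1) gamma(0) - gamma(1) gamma(2)] / det = [(6.796)(8.6361) - (6.796)(6.3213)] / 28.39660721 = 15.7313808 / 28.39660721 = 0.554
  phi_hat_2 = [gamma(0) gamma(2) - gamma(1)^2] / det = [(8.6361)(6.3213) - (6.796)^2] / 28.39660721 = 8.40576293 / 28.39660721 = 0.296
So phi_hat = [0.5540, 0.2960].
Therefore phi_hat_1 = 0.5540.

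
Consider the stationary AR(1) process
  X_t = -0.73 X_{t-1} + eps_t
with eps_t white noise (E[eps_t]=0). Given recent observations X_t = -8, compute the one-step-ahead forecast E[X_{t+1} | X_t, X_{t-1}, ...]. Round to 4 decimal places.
E[X_{t+1} \mid \mathcal F_t] = 5.8400

For an AR(p) model X_t = c + sum_i phi_i X_{t-i} + eps_t, the
one-step-ahead conditional mean is
  E[X_{t+1} | X_t, ...] = c + sum_i phi_i X_{t+1-i}.
Substitute known values:
  E[X_{t+1} | ...] = (-0.73) * (-8)
                   = 5.8400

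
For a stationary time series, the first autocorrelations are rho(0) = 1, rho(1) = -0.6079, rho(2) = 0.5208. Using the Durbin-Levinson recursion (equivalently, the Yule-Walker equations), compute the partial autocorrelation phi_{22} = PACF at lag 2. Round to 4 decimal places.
\phi_{22} = 0.2399

The PACF at lag k is phi_{kk}, the last component of the solution
to the Yule-Walker system G_k phi = r_k where
  (G_k)_{ij} = rho(|i - j|), (r_k)_i = rho(i), i,j = 1..k.
Equivalently, Durbin-Levinson gives phi_{kk} iteratively:
  phi_{11} = rho(1)
  phi_{kk} = [rho(k) - sum_{j=1..k-1} phi_{k-1,j} rho(k-j)]
            / [1 - sum_{j=1..k-1} phi_{k-1,j} rho(j)],
  phi_{k,j} = phi_{k-1,j} - phi_{kk} phi_{k-1,k-j},  j = 1..k-1.
Step k = 1:
  phi_11 = rho(1) = -0.6079.
Step k = 2:
  phi_22 = [rho(2) - phi_11 rho(1)] / [1 - phi_11 rho(1)] = [0.5208 - (-0.6079)(-0.6079)] / [1 - (-0.6079)(-0.6079)]
         = 0.15125759 / 0.63045759 = 0.2399.
Therefore phi_{22} = 0.2399.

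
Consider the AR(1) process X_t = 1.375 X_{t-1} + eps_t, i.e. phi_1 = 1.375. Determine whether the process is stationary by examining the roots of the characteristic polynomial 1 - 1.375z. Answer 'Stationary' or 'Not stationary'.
\text{Not stationary}

The AR(p) characteristic polynomial is P(z) = 1 - 1.375z.
Stationarity requires all roots to lie outside the unit circle, i.e. |z| > 1 for every root.
This is linear in z: 1 + (-1.375) z = 0  =>  z = -1/(-1.375) = 0.727273,  |z| = 0.727273.
Moduli of all roots: 0.7273.
All moduli strictly greater than 1? No.
Verdict: Not stationary.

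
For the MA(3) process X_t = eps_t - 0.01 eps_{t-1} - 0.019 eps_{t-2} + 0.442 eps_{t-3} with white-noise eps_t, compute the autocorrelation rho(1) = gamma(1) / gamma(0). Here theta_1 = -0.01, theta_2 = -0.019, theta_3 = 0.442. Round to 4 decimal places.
\rho(1) = -0.0152

For an MA(q) process with theta_0 = 1, the autocovariance is
  gamma(k) = sigma^2 * sum_{i=0..q-k} theta_i * theta_{i+k},
and rho(k) = gamma(k) / gamma(0). Sigma^2 cancels.
  numerator   = (1)*(-0.01) + (-0.01)*(-0.019) + (-0.019)*(0.442) = -0.018208.
  denominator = (1)^2 + (-0.01)^2 + (-0.019)^2 + (0.442)^2 = 1.195825.
  rho(1) = -0.018208 / 1.195825 = -0.0152.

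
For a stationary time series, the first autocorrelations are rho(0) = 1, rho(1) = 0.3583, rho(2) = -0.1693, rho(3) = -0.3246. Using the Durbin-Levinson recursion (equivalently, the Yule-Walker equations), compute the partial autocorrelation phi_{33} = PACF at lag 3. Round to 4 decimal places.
\phi_{33} = -0.1570

The PACF at lag k is phi_{kk}, the last component of the solution
to the Yule-Walker system G_k phi = r_k where
  (G_k)_{ij} = rho(|i - j|), (r_k)_i = rho(i), i,j = 1..k.
Equivalently, Durbin-Levinson gives phi_{kk} iteratively:
  phi_{11} = rho(1)
  phi_{kk} = [rho(k) - sum_{j=1..k-1} phi_{k-1,j} rho(k-j)]
            / [1 - sum_{j=1..k-1} phi_{k-1,j} rho(j)],
  phi_{k,j} = phi_{k-1,j} - phi_{kk} phi_{k-1,k-j},  j = 1..k-1.
Step k = 1:
  phi_11 = rho(1) = 0.3583.
Step k = 2:
  phi_22 = [rho(2) - phi_11 rho(1)] / [1 - phi_11 rho(1)] = [-0.1693 - (0.3583)(0.3583)] / [1 - (0.3583)(0.3583)]
         = -0.29767889 / 0.87162111 = -0.341523.
  Update: phi_21 = phi_11 - phi_22 phi_11 = 0.3583 - (-0.341523)(0.3583) = 0.480668.
Step k = 3:
  phi_33 = [rho(3) - phi_21 rho(2) - phi_22 rho(1)] / [1 - phi_21 rho(1) - phi_22 rho(2)]
    numerator   = -0.3246 - (0.480668)(-0.1693) - (-0.341523)(0.3583) = -0.12085516
    denominator = 1 - (0.480668)(0.3583) - (-0.341523)(-0.1693) = 0.76995684
  phi_33 = -0.12085516 / 0.76995684 = -0.157.
Therefore phi_{33} = -0.1570.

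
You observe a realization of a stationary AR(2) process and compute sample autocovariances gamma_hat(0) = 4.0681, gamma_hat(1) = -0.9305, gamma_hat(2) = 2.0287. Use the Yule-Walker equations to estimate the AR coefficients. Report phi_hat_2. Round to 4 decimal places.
\hat\phi_{2} = 0.4710

The Yule-Walker equations for an AR(p) process read, in matrix form,
  Gamma_p phi = r_p,   with   (Gamma_p)_{ij} = gamma(|i - j|),
                       (r_p)_i = gamma(i),   i,j = 1..p.
Substitute the sample gammas (Toeplitz matrix and right-hand side of size 2):
  Gamma_p = [[4.0681, -0.9305], [-0.9305, 4.0681]]
  r_p     = [-0.9305, 2.0287]
Written out:
  4.0681 phi_1 - 0.9305 phi_2 = -0.9305
  -0.9305 phi_1 + 4.0681 phi_2 = 2.0287
Solve by Cramer's rule:
  det = gamma(0)^2 - gamma(1)^2 = (4.0681)^2 - (-0.9305)^2 = 16.54943761 - 0.86583025 = 15.68360736
  phi_hat_1 = [gamma(1) gamma(0) - gamma(1) gamma(2)] / det = [(-0.9305)(4.0681) - (-0.9305)(2.0287)] / 15.68360736 = -1.8976617 / 15.68360736 = -0.121
  phi_hat_2 = [gamma(0) gamma(2) - gamma(1)^2] / det = [(4.0681)(2.0287) - (-0.9305)^2] / 15.68360736 = 7.38712422 / 15.68360736 = 0.471
So phi_hat = [-0.1210, 0.4710].
Therefore phi_hat_2 = 0.4710.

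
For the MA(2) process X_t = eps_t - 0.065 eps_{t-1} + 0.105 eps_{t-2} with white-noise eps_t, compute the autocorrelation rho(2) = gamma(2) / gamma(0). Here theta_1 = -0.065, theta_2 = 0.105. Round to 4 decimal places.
\rho(2) = 0.1034

For an MA(q) process with theta_0 = 1, the autocovariance is
  gamma(k) = sigma^2 * sum_{i=0..q-k} theta_i * theta_{i+k},
and rho(k) = gamma(k) / gamma(0). Sigma^2 cancels.
  numerator   = (1)*(0.105) = 0.105.
  denominator = (1)^2 + (-0.065)^2 + (0.105)^2 = 1.01525.
  rho(2) = 0.105 / 1.01525 = 0.1034.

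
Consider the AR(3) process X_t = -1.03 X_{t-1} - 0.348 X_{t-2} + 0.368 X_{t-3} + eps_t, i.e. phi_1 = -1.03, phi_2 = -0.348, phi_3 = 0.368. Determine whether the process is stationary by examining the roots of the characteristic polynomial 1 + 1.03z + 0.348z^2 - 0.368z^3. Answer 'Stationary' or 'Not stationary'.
\text{Stationary}

The AR(p) characteristic polynomial is P(z) = 1 + 1.03z + 0.348z^2 - 0.368z^3.
Stationarity requires all roots to lie outside the unit circle, i.e. |z| > 1 for every root.
Degree 3: look for a simple real root z0 first, then factor out (1 - z/z0) and solve the remaining quadratic.
Testing z0 = 2.5: P(2.5) = 1 + (1.03)(2.5) + (0.348)(2.5)^2 + (-0.368)(2.5)^3
  = 1 + (2.575) + (2.175) + (-5.75) = 0.  So z_0 = 2.5 is a root, |z_0| = 2.5.
Divide out the factor (1 - 0.4 z) = (1 - z/z0) (since 1/z0 = 0.4):
  P(z) = (1 - 0.4 z)(1 + (1.43) z + (0.92) z^2)
  [check: z-coef 1.43 - (0.4) = 1.03; z^2-coef 0.92 - (0.4)(1.43) = 0.348; z^3-coef -(0.4)(0.92) = -0.368.]
Remaining roots from the quadratic factor 1 + (1.43) z + (0.92) z^2:
  Set 1 + (1.43) z + (0.92) z^2 = 0, i.e. a z^2 + b z + c = 0 with a = 0.92, b = 1.43, c = 1.
  Discriminant D = b^2 - 4ac = (1.43)^2 - 4*(0.92)*1 = 2.0449 - (3.68) = -1.6351.
  D < 0, so the roots are the complex-conjugate pair z = (-b +/- i sqrt(-D)) / (2a) = -0.7772 +/- 0.695i.
  For a conjugate pair |z|^2 = z * conj(z) = (product of roots) = c/a = 1/(0.92) = 1.086957, so |z| = sqrt(1.086957) = 1.0426 for both roots.
Moduli of all roots: 2.5000, 1.0426, 1.0426.
All moduli strictly greater than 1? Yes.
Verdict: Stationary.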